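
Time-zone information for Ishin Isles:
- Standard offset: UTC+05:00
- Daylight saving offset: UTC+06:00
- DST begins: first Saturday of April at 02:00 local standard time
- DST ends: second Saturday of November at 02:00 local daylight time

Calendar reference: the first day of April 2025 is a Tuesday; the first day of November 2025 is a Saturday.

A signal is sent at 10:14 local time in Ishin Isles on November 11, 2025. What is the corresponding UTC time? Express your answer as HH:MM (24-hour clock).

05:14

1 April 2025 is a Tuesday, so the first Saturday is April 5.
1 November 2025 is a Saturday, so the first Saturday is November 1 and the second is November 8.
November 11, 2025 is outside the daylight-saving period (5 April – 8 November), so Ishin Isles is on standard time, UTC+05:00.
10:14 local − 5h = 05:14 UTC.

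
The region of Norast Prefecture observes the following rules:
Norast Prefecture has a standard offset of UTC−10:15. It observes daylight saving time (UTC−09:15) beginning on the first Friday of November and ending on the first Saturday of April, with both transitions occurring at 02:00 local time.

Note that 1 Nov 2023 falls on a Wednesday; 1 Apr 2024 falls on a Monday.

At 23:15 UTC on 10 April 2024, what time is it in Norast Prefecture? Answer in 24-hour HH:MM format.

13:00

1 November 2023 is a Wednesday, so the first Friday is November 3.
1 April 2024 is a Monday, so the first Saturday is April 6.
At the standard offset (UTC−10:15), 23:15 UTC − 10h15m = 13:00 Norast Prefecture standard time.
The standard-time date in Norast Prefecture, 10 April 2024, does not fall between 3 November 2023 and 6 April 2024, so daylight saving is not in effect and Norast Prefecture is at UTC−10:15.
23:15 UTC − 10h15m = 13:00 local.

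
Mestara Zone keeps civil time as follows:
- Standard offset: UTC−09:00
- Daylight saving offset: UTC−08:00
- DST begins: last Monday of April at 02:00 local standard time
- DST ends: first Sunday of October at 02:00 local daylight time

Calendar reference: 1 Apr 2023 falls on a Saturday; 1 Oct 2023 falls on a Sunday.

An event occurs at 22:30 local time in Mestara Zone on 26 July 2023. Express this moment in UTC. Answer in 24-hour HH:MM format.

1 April 2023 is a Saturday, so Mondays fall on 3, 10, 17, 24; the last is April 24.
1 October 2023 is a Sunday, so the first Sunday is October 1.
Daylight saving runs 24 April – 1 October; 26 July 2023 is inside that window, so Mestara Zone is at UTC−08:00.
22:30 local + 8h = 06:30 UTC (rolling into the next day, 27 July 2023).

06:30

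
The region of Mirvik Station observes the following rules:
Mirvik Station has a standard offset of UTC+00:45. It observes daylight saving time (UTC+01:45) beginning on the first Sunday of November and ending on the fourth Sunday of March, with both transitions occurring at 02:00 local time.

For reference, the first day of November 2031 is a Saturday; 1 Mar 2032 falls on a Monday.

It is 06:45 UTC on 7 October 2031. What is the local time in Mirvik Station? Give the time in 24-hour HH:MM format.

07:30

1 November 2031 is a Saturday, so the first Sunday is November 2.
1 March 2032 is a Monday, so the first Sunday is March 7 and the fourth is March 28.
At the standard offset (UTC+00:45), 06:45 UTC + 0h45m = 07:30 Mirvik Station standard time.
The standard-time date in Mirvik Station, 7 October 2031, is outside the daylight-saving period (2 November 2031 – 28 March 2032), so Mirvik Station is on standard time, UTC+00:45.
06:45 UTC + 0h45m = 07:30 local.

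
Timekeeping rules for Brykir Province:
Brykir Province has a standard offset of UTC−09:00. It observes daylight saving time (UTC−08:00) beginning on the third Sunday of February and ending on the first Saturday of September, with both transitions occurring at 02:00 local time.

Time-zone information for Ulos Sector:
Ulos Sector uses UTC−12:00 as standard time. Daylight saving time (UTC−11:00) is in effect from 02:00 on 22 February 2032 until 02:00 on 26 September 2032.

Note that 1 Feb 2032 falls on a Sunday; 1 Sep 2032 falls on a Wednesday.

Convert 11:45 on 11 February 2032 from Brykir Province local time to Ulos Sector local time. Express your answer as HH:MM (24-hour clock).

08:45

1 February 2032 is a Sunday, so the first Sunday is February 1 and the third is February 15.
1 September 2032 is a Wednesday, so the first Saturday is September 4.
11 February 2032 does not fall between 15 February and 4 September, so daylight saving is not in effect and Brykir Province is at UTC−09:00.
11:45 Brykir Province + 9h = 20:45 UTC.
At the standard offset (UTC−12:00), 20:45 UTC − 12h = 08:45 Ulos Sector standard time.
The standard-time date in Ulos Sector, 11 February 2032, does not fall between 22 February and 26 September, so daylight saving is not in effect and Ulos Sector is at UTC−12:00.
20:45 UTC − 12h = 08:45 Ulos Sector.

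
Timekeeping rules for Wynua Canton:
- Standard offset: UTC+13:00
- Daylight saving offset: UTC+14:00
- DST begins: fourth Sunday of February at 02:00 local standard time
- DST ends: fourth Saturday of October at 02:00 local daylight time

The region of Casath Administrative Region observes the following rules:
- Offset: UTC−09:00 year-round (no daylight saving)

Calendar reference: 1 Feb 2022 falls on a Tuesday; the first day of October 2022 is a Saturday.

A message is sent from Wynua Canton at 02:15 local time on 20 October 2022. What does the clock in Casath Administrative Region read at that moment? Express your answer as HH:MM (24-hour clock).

03:15

1 February 2022 is a Tuesday, so the first Sunday is February 6 and the fourth is February 27.
1 October 2022 is a Saturday, so the first Saturday is October 1 and the fourth is October 22.
20 October 2022 falls between 27 February and 22 October, so daylight saving is in effect and Wynua Canton is at UTC+14:00.
02:15 Wynua Canton − 14h = 12:15 UTC (rolling into the previous day, 19 October 2022).
Casath Administrative Region stays on UTC−09:00 all year.
12:15 UTC − 9h = 03:15 Casath Administrative Region.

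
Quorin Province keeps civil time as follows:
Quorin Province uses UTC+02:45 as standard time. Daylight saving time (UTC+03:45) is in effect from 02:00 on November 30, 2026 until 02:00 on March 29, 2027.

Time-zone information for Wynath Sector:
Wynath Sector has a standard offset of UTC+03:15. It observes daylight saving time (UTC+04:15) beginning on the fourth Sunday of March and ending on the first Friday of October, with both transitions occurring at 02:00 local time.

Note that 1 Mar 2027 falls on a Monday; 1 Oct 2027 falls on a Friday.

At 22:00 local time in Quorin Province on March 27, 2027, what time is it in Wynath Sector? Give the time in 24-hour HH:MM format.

March 27, 2027 lies within the daylight-saving period (30 November 2026 – 29 March 2027), so Quorin Province is on daylight time, UTC+03:45.
22:00 Quorin Province − 3h45m = 18:15 UTC.
1 March 2027 is a Monday, so the first Sunday is March 7 and the fourth is March 28.
1 October 2027 is a Friday, so the first Friday is October 1.
At the standard offset (UTC+03:15), 18:15 UTC + 3h15m = 21:30 Wynath Sector standard time.
The standard-time date in Wynath Sector, March 27, 2027, is outside the daylight-saving period (28 March – 1 October), so Wynath Sector is on standard time, UTC+03:15.
18:15 UTC + 3h15m = 21:30 Wynath Sector.

21:30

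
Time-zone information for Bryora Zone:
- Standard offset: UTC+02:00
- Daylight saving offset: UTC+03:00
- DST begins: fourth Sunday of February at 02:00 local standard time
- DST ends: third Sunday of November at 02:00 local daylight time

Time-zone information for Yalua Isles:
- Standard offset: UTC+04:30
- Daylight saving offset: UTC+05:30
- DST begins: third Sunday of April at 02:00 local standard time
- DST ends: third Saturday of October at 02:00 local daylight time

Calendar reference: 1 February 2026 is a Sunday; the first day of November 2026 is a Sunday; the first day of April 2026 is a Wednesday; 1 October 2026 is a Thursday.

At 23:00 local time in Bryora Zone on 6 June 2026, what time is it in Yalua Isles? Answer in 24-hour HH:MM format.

1 February 2026 is a Sunday, so the first Sunday is February 1 and the fourth is February 22.
1 November 2026 is a Sunday, so the first Sunday is November 1 and the third is November 15.
6 June 2026 falls between 22 February and 15 November, so daylight saving is in effect and Bryora Zone is at UTC+03:00.
23:00 Bryora Zone − 3h = 20:00 UTC.
1 April 2026 is a Wednesday, so the first Sunday is April 5 and the third is April 19.
1 October 2026 is a Thursday, so the first Saturday is October 3 and the third is October 17.
At the standard offset (UTC+04:30), 20:00 UTC + 4h30m = 00:30 Yalua Isles standard time (rolling into the next day, 7 June 2026).
The standard-time date in Yalua Isles, 7 June 2026, falls between 19 April and 17 October, so daylight saving is in effect and Yalua Isles is at UTC+05:30.
20:00 UTC + 5h30m = 01:30 Yalua Isles (rolling into the next day, 7 June 2026).

01:30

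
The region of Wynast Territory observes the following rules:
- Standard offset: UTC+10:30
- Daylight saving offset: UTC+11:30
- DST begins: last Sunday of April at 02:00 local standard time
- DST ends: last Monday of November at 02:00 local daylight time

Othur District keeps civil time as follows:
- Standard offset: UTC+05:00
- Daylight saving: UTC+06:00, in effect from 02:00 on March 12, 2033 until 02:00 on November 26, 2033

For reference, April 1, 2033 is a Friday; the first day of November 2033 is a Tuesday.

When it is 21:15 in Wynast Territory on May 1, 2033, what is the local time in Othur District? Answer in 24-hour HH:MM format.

15:45

1 April 2033 is a Friday, so Sundays fall on 3, 10, 17, 24; the last is April 24.
1 November 2033 is a Tuesday, so Mondays fall on 7, 14, 21, 28; the last is November 28.
May 1, 2033 lies within the daylight-saving period (24 April – 28 November), so Wynast Territory is on daylight time, UTC+11:30.
21:15 Wynast Territory − 11h30m = 09:45 UTC.
At the standard offset (UTC+05:00), 09:45 UTC + 5h = 14:45 Othur District standard time.
The standard-time date in Othur District, May 1, 2033, falls between 12 March and 26 November, so daylight saving is in effect and Othur District is at UTC+06:00.
09:45 UTC + 6h = 15:45 Othur District.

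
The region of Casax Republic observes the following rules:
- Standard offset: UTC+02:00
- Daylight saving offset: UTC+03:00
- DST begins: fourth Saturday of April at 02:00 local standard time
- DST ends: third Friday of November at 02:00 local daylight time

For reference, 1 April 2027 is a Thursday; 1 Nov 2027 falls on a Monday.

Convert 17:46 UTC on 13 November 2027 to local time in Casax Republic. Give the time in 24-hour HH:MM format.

1 April 2027 is a Thursday, so the first Saturday is April 3 and the fourth is April 24.
1 November 2027 is a Monday, so the first Friday is November 5 and the third is November 19.
At the standard offset (UTC+02:00), 17:46 UTC + 2h = 19:46 Casax Republic standard time.
Daylight saving runs 24 April – 19 November; the standard-time date in Casax Republic, 13 November 2027, is inside that window, so Casax Republic is at UTC+03:00.
17:46 UTC + 3h = 20:46 local.

20:46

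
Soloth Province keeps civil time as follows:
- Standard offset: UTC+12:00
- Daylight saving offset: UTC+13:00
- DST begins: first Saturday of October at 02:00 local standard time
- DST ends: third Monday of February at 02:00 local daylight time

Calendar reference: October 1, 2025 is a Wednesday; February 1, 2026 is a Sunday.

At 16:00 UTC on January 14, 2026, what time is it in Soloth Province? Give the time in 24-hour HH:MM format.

1 October 2025 is a Wednesday, so the first Saturday is October 4.
1 February 2026 is a Sunday, so the first Monday is February 2 and the third is February 16.
At the standard offset (UTC+12:00), 16:00 UTC + 12h = 04:00 Soloth Province standard time (rolling into the next day, 15 January 2026).
Daylight saving runs 4 October 2025 – 16 February 2026; the standard-time date in Soloth Province, January 15, 2026, is inside that window, so Soloth Province is at UTC+13:00.
16:00 UTC + 13h = 05:00 local (rolling into the next day, 15 January 2026).

05:00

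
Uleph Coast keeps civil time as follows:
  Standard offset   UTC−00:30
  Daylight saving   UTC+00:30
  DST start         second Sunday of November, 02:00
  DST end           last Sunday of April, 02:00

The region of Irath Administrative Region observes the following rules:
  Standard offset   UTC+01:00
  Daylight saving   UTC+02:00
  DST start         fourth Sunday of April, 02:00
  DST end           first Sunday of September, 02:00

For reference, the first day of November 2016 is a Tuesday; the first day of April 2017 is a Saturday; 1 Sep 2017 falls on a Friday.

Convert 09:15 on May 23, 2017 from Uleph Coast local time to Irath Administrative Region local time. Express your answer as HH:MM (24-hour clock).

1 November 2016 is a Tuesday, so the first Sunday is November 6 and the second is November 13.
1 April 2017 is a Saturday, so Sundays fall on 2, 9, 16, 23, 30; the last is April 30.
May 23, 2017 does not fall between 13 November 2016 and 30 April 2017, so daylight saving is not in effect and Uleph Coast is at UTC−00:30.
09:15 Uleph Coast + 0h30m = 09:45 UTC.
1 April 2017 is a Saturday, so the first Sunday is April 2 and the fourth is April 23.
1 September 2017 is a Friday, so the first Sunday is September 3.
At the standard offset (UTC+01:00), 09:45 UTC + 1h = 10:45 Irath Administrative Region standard time.
Daylight saving runs 23 April – 3 September; the standard-time date in Irath Administrative Region, May 23, 2017, is inside that window, so Irath Administrative Region is at UTC+02:00.
09:45 UTC + 2h = 11:45 Irath Administrative Region.

11:45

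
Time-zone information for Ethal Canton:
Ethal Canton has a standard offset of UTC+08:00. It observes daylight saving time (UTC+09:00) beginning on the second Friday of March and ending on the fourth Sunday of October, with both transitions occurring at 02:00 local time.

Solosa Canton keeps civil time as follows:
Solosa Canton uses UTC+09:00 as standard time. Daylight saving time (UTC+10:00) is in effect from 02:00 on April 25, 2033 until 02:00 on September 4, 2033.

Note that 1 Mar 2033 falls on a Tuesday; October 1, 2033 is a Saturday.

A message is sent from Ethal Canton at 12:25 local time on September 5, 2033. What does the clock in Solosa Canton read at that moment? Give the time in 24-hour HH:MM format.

12:25

1 March 2033 is a Tuesday, so the first Friday is March 4 and the second is March 11.
1 October 2033 is a Saturday, so the first Sunday is October 2 and the fourth is October 23.
September 5, 2033 lies within the daylight-saving period (11 March – 23 October), so Ethal Canton is on daylight time, UTC+09:00.
12:25 Ethal Canton − 9h = 03:25 UTC.
At the standard offset (UTC+09:00), 03:25 UTC + 9h = 12:25 Solosa Canton standard time.
The standard-time date in Solosa Canton, September 5, 2033, is outside the daylight-saving period (25 April – 4 September), so Solosa Canton is on standard time, UTC+09:00.
03:25 UTC + 9h = 12:25 Solosa Canton.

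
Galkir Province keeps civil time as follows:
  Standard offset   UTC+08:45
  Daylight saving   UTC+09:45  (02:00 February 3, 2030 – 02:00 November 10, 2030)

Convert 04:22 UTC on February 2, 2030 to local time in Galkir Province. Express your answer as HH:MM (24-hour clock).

13:07

At the standard offset (UTC+08:45), 04:22 UTC + 8h45m = 13:07 Galkir Province standard time.
The standard-time date in Galkir Province, February 2, 2030, does not fall between 3 February and 10 November, so daylight saving is not in effect and Galkir Province is at UTC+08:45.
04:22 UTC + 8h45m = 13:07 local.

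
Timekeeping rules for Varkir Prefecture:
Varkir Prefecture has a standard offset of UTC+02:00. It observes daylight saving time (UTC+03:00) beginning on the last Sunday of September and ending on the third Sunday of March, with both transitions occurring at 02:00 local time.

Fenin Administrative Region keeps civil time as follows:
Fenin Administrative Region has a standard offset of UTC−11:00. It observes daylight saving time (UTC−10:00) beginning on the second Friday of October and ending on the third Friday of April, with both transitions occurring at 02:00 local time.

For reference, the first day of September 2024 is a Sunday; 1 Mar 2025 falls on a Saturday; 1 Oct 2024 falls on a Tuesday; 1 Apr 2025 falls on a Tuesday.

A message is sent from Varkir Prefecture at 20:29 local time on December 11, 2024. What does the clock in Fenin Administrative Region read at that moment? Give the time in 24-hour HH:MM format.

1 September 2024 is a Sunday, so Sundays fall on 1, 8, 15, 22, 29; the last is September 29.
1 March 2025 is a Saturday, so the first Sunday is March 2 and the third is March 16.
December 11, 2024 lies within the daylight-saving period (29 September 2024 – 16 March 2025), so Varkir Prefecture is on daylight time, UTC+03:00.
20:29 Varkir Prefecture − 3h = 17:29 UTC.
1 October 2024 is a Tuesday, so the first Friday is October 4 and the second is October 11.
1 April 2025 is a Tuesday, so the first Friday is April 4 and the third is April 18.
At the standard offset (UTC−11:00), 17:29 UTC − 11h = 06:29 Fenin Administrative Region standard time.
The standard-time date in Fenin Administrative Region, December 11, 2024, lies within the daylight-saving period (11 October 2024 – 18 April 2025), so Fenin Administrative Region is on daylight time, UTC−10:00.
17:29 UTC − 10h = 07:29 Fenin Administrative Region.

07:29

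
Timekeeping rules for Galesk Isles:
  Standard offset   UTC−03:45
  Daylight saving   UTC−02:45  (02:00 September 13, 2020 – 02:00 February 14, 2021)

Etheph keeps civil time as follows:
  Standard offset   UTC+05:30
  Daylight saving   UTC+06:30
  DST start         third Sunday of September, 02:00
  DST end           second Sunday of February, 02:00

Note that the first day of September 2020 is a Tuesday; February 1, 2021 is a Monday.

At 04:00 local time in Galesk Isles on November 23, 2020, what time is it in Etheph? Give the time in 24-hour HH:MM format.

Daylight saving runs 13 September 2020 – 14 February 2021; November 23, 2020 is inside that window, so Galesk Isles is at UTC−02:45.
04:00 Galesk Isles + 2h45m = 06:45 UTC.
1 September 2020 is a Tuesday, so the first Sunday is September 6 and the third is September 20.
1 February 2021 is a Monday, so the first Sunday is February 7 and the second is February 14.
At the standard offset (UTC+05:30), 06:45 UTC + 5h30m = 12:15 Etheph standard time.
Daylight saving runs 20 September 2020 – 14 February 2021; the standard-time date in Etheph, November 23, 2020, is inside that window, so Etheph is at UTC+06:30.
06:45 UTC + 6h30m = 13:15 Etheph.

13:15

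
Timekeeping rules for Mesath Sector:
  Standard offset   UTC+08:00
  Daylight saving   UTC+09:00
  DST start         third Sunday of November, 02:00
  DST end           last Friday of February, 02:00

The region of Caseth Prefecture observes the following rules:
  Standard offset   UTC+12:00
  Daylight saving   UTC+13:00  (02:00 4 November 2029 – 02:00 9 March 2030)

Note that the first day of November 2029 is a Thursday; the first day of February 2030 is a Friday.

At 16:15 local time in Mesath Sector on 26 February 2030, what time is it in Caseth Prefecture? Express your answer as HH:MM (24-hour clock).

1 November 2029 is a Thursday, so the first Sunday is November 4 and the third is November 18.
1 February 2030 is a Friday, so Fridays fall on 1, 8, 15, 22; the last is February 22.
26 February 2030 does not fall between 18 November 2029 and 22 February 2030, so daylight saving is not in effect and Mesath Sector is at UTC+08:00.
16:15 Mesath Sector − 8h = 08:15 UTC.
At the standard offset (UTC+12:00), 08:15 UTC + 12h = 20:15 Caseth Prefecture standard time.
Daylight saving runs 4 November 2029 – 9 March 2030; the standard-time date in Caseth Prefecture, 26 February 2030, is inside that window, so Caseth Prefecture is at UTC+13:00.
08:15 UTC + 13h = 21:15 Caseth Prefecture.

21:15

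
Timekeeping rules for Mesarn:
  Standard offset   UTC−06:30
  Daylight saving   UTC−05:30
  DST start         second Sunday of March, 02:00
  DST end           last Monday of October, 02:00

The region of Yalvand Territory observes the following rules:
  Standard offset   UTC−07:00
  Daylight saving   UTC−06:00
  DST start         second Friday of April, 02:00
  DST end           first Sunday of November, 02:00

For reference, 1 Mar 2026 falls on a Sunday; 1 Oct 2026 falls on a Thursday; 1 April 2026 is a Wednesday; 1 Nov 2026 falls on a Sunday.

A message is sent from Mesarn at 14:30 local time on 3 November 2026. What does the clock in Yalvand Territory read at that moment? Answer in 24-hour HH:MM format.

1 March 2026 is a Sunday, so the first Sunday is March 1 and the second is March 8.
1 October 2026 is a Thursday, so Mondays fall on 5, 12, 19, 26; the last is October 26.
3 November 2026 does not fall between 8 March and 26 October, so daylight saving is not in effect and Mesarn is at UTC−06:30.
14:30 Mesarn + 6h30m = 21:00 UTC.
1 April 2026 is a Wednesday, so the first Friday is April 3 and the second is April 10.
1 November 2026 is a Sunday, so the first Sunday is November 1.
At the standard offset (UTC−07:00), 21:00 UTC − 7h = 14:00 Yalvand Territory standard time.
The standard-time date in Yalvand Territory, 3 November 2026, is outside the daylight-saving period (10 April – 1 November), so Yalvand Territory is on standard time, UTC−07:00.
21:00 UTC − 7h = 14:00 Yalvand Territory.

14:00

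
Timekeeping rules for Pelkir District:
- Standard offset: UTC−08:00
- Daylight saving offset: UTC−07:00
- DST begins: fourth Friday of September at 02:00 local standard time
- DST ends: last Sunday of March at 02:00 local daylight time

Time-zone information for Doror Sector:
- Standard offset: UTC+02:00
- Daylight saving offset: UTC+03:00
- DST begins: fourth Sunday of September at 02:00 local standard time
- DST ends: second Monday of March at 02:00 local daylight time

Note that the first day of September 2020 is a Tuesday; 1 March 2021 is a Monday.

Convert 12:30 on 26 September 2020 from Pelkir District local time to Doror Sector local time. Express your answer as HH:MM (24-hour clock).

21:30

1 September 2020 is a Tuesday, so the first Friday is September 4 and the fourth is September 25.
1 March 2021 is a Monday, so Sundays fall on 7, 14, 21, 28; the last is March 28.
26 September 2020 lies within the daylight-saving period (25 September 2020 – 28 March 2021), so Pelkir District is on daylight time, UTC−07:00.
12:30 Pelkir District + 7h = 19:30 UTC.
1 September 2020 is a Tuesday, so the first Sunday is September 6 and the fourth is September 27.
1 March 2021 is a Monday, so the first Monday is March 1 and the second is March 8.
At the standard offset (UTC+02:00), 19:30 UTC + 2h = 21:30 Doror Sector standard time.
Daylight saving runs 27 September 2020 – 8 March 2021; the standard-time date in Doror Sector, 26 September 2020, is outside that window, so Doror Sector is on standard time at UTC+02:00.
19:30 UTC + 2h = 21:30 Doror Sector.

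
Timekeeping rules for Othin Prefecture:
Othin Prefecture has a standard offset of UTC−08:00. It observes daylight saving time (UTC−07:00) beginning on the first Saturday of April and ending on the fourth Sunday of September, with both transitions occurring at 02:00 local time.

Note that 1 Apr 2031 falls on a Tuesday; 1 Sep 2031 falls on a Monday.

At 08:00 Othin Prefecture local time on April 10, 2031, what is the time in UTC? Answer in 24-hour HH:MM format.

15:00

1 April 2031 is a Tuesday, so the first Saturday is April 5.
1 September 2031 is a Monday, so the first Sunday is September 7 and the fourth is September 28.
April 10, 2031 lies within the daylight-saving period (5 April – 28 September), so Othin Prefecture is on daylight time, UTC−07:00.
08:00 local + 7h = 15:00 UTC.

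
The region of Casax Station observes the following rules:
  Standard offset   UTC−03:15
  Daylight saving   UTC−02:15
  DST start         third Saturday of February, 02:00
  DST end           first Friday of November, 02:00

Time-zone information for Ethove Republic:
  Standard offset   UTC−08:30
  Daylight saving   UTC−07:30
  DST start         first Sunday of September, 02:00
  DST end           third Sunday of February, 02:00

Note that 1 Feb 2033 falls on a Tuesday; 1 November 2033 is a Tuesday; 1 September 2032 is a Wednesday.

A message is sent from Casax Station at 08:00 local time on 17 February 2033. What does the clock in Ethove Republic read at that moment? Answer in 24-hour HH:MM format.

1 February 2033 is a Tuesday, so the first Saturday is February 5 and the third is February 19.
1 November 2033 is a Tuesday, so the first Friday is November 4.
Daylight saving runs 19 February – 4 November; 17 February 2033 is outside that window, so Casax Station is on standard time at UTC−03:15.
08:00 Casax Station + 3h15m = 11:15 UTC.
1 September 2032 is a Wednesday, so the first Sunday is September 5.
1 February 2033 is a Tuesday, so the first Sunday is February 6 and the third is February 20.
At the standard offset (UTC−08:30), 11:15 UTC − 8h30m = 02:45 Ethove Republic standard time.
The standard-time date in Ethove Republic, 17 February 2033, lies within the daylight-saving period (5 September 2032 – 20 February 2033), so Ethove Republic is on daylight time, UTC−07:30.
11:15 UTC − 7h30m = 03:45 Ethove Republic.

03:45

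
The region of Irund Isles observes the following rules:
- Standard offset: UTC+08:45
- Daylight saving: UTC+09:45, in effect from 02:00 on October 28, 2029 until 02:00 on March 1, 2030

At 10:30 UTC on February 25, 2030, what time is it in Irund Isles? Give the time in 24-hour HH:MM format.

20:15

At the standard offset (UTC+08:45), 10:30 UTC + 8h45m = 19:15 Irund Isles standard time.
The standard-time date in Irund Isles, February 25, 2030, falls between 28 October 2029 and 1 March 2030, so daylight saving is in effect and Irund Isles is at UTC+09:45.
10:30 UTC + 9h45m = 20:15 local.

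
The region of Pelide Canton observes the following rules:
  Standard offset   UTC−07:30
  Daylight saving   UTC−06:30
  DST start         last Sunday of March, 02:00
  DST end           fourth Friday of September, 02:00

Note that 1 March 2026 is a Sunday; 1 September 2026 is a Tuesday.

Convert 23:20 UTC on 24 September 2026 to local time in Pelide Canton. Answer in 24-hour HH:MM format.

16:50

1 March 2026 is a Sunday, so Sundays fall on 1, 8, 15, 22, 29; the last is March 29.
1 September 2026 is a Tuesday, so the first Friday is September 4 and the fourth is September 25.
At the standard offset (UTC−07:30), 23:20 UTC − 7h30m = 15:50 Pelide Canton standard time.
The standard-time date in Pelide Canton, 24 September 2026, falls between 29 March and 25 September, so daylight saving is in effect and Pelide Canton is at UTC−06:30.
23:20 UTC − 6h30m = 16:50 local.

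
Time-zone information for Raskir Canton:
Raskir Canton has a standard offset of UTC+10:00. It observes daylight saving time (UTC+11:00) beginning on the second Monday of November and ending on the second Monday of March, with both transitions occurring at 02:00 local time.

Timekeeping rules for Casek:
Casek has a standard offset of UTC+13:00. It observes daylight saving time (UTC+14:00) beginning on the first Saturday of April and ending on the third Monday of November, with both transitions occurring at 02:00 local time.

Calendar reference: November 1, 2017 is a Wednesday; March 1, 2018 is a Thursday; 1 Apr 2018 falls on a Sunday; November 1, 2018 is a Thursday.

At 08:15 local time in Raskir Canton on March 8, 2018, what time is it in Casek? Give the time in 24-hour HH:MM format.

1 November 2017 is a Wednesday, so the first Monday is November 6 and the second is November 13.
1 March 2018 is a Thursday, so the first Monday is March 5 and the second is March 12.
Daylight saving runs 13 November 2017 – 12 March 2018; March 8, 2018 is inside that window, so Raskir Canton is at UTC+11:00.
08:15 Raskir Canton − 11h = 21:15 UTC (rolling into the previous day, 7 March 2018).
1 April 2018 is a Sunday, so the first Saturday is April 7.
1 November 2018 is a Thursday, so the first Monday is November 5 and the third is November 19.
At the standard offset (UTC+13:00), 21:15 UTC + 13h = 10:15 Casek standard time (rolling into the next day, 8 March 2018).
The standard-time date in Casek, March 8, 2018, does not fall between 7 April and 19 November, so daylight saving is not in effect and Casek is at UTC+13:00.
21:15 UTC + 13h = 10:15 Casek (rolling into the next day, 8 March 2018).

10:15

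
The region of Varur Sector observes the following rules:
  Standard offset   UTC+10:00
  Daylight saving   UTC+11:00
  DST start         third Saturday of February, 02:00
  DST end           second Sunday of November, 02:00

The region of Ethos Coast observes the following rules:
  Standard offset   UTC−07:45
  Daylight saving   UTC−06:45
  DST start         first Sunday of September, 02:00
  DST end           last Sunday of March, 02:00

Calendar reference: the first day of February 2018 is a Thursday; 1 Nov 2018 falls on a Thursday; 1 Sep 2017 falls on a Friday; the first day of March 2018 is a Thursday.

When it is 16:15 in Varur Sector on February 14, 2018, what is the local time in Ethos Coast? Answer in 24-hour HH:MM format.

1 February 2018 is a Thursday, so the first Saturday is February 3 and the third is February 17.
1 November 2018 is a Thursday, so the first Sunday is November 4 and the second is November 11.
February 14, 2018 does not fall between 17 February and 11 November, so daylight saving is not in effect and Varur Sector is at UTC+10:00.
16:15 Varur Sector − 10h = 06:15 UTC.
1 September 2017 is a Friday, so the first Sunday is September 3.
1 March 2018 is a Thursday, so Sundays fall on 4, 11, 18, 25; the last is March 25.
At the standard offset (UTC−07:45), 06:15 UTC − 7h45m = 22:30 Ethos Coast standard time (rolling into the previous day, 13 February 2018).
Daylight saving runs 3 September 2017 – 25 March 2018; the standard-time date in Ethos Coast, February 13, 2018, is inside that window, so Ethos Coast is at UTC−06:45.
06:15 UTC − 6h45m = 23:30 Ethos Coast (rolling into the previous day, 13 February 2018).

23:30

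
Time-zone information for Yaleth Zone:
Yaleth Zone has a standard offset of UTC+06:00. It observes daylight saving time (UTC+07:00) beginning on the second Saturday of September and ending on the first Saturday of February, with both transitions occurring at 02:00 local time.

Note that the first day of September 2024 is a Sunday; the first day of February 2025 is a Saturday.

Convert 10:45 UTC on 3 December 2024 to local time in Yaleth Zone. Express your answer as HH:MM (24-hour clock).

1 September 2024 is a Sunday, so the first Saturday is September 7 and the second is September 14.
1 February 2025 is a Saturday, so the first Saturday is February 1.
At the standard offset (UTC+06:00), 10:45 UTC + 6h = 16:45 Yaleth Zone standard time.
Daylight saving runs 14 September 2024 – 1 February 2025; the standard-time date in Yaleth Zone, 3 December 2024, is inside that window, so Yaleth Zone is at UTC+07:00.
10:45 UTC + 7h = 17:45 local.

17:45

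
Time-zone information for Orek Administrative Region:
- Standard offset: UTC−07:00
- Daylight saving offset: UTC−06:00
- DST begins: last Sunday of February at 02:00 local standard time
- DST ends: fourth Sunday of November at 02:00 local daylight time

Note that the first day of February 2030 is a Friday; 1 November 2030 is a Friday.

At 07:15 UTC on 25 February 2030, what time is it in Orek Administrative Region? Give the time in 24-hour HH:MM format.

01:15

1 February 2030 is a Friday, so Sundays fall on 3, 10, 17, 24; the last is February 24.
1 November 2030 is a Friday, so the first Sunday is November 3 and the fourth is November 24.
At the standard offset (UTC−07:00), 07:15 UTC − 7h = 00:15 Orek Administrative Region standard time.
Daylight saving runs 24 February – 24 November; the standard-time date in Orek Administrative Region, 25 February 2030, is inside that window, so Orek Administrative Region is at UTC−06:00.
07:15 UTC − 6h = 01:15 local.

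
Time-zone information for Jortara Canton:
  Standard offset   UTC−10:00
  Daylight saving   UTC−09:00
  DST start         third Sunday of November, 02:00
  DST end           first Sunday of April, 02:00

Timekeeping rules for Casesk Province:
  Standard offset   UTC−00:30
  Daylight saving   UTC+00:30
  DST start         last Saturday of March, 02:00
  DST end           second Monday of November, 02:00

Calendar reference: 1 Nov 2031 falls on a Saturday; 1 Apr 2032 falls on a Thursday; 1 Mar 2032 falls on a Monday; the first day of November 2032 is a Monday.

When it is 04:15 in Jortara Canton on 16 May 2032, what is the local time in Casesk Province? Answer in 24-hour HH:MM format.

1 November 2031 is a Saturday, so the first Sunday is November 2 and the third is November 16.
1 April 2032 is a Thursday, so the first Sunday is April 4.
Daylight saving runs 16 November 2031 – 4 April 2032; 16 May 2032 is outside that window, so Jortara Canton is on standard time at UTC−10:00.
04:15 Jortara Canton + 10h = 14:15 UTC.
1 March 2032 is a Monday, so Saturdays fall on 6, 13, 20, 27; the last is March 27.
1 November 2032 is a Monday, so the first Monday is November 1 and the second is November 8.
At the standard offset (UTC−00:30), 14:15 UTC − 0h30m = 13:45 Casesk Province standard time.
The standard-time date in Casesk Province, 16 May 2032, falls between 27 March and 8 November, so daylight saving is in effect and Casesk Province is at UTC+00:30.
14:15 UTC + 0h30m = 14:45 Casesk Province.

14:45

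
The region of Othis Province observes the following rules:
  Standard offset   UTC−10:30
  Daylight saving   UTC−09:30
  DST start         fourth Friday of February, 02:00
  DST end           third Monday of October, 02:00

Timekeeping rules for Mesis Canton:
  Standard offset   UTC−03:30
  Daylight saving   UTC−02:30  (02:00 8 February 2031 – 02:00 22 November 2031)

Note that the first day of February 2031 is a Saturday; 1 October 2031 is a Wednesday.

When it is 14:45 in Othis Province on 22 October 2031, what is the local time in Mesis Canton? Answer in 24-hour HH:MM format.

22:45

1 February 2031 is a Saturday, so the first Friday is February 7 and the fourth is February 28.
1 October 2031 is a Wednesday, so the first Monday is October 6 and the third is October 20.
22 October 2031 is outside the daylight-saving period (28 February – 20 October), so Othis Province is on standard time, UTC−10:30.
14:45 Othis Province + 10h30m = 01:15 UTC (rolling into the next day, 23 October 2031).
At the standard offset (UTC−03:30), 01:15 UTC − 3h30m = 21:45 Mesis Canton standard time (rolling into the previous day, 22 October 2031).
The standard-time date in Mesis Canton, 22 October 2031, lies within the daylight-saving period (8 February – 22 November), so Mesis Canton is on daylight time, UTC−02:30.
01:15 UTC − 2h30m = 22:45 Mesis Canton (rolling into the previous day, 22 October 2031).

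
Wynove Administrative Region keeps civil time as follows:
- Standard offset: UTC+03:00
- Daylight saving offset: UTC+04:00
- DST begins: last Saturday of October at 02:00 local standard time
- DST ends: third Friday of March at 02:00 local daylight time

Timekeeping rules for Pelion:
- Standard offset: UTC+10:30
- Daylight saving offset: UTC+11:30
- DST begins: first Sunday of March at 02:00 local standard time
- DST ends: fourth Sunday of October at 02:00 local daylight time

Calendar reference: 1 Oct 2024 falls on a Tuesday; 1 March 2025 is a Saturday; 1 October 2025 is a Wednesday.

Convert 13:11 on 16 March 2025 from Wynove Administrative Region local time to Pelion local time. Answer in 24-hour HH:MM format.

20:41

1 October 2024 is a Tuesday, so Saturdays fall on 5, 12, 19, 26; the last is October 26.
1 March 2025 is a Saturday, so the first Friday is March 7 and the third is March 21.
16 March 2025 lies within the daylight-saving period (26 October 2024 – 21 March 2025), so Wynove Administrative Region is on daylight time, UTC+04:00.
13:11 Wynove Administrative Region − 4h = 09:11 UTC.
1 March 2025 is a Saturday, so the first Sunday is March 2.
1 October 2025 is a Wednesday, so the first Sunday is October 5 and the fourth is October 26.
At the standard offset (UTC+10:30), 09:11 UTC + 10h30m = 19:41 Pelion standard time.
The standard-time date in Pelion, 16 March 2025, falls between 2 March and 26 October, so daylight saving is in effect and Pelion is at UTC+11:30.
09:11 UTC + 11h30m = 20:41 Pelion.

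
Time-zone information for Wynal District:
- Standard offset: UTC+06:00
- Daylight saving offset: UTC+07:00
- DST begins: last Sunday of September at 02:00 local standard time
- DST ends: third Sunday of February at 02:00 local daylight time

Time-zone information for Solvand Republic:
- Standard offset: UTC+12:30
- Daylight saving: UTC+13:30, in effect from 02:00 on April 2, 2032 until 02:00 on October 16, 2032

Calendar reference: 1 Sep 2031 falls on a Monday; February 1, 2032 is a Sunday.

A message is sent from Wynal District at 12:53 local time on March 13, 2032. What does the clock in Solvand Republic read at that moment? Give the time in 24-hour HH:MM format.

19:23

1 September 2031 is a Monday, so Sundays fall on 7, 14, 21, 28; the last is September 28.
1 February 2032 is a Sunday, so the first Sunday is February 1 and the third is February 15.
Daylight saving runs 28 September 2031 – 15 February 2032; March 13, 2032 is outside that window, so Wynal District is on standard time at UTC+06:00.
12:53 Wynal District − 6h = 06:53 UTC.
At the standard offset (UTC+12:30), 06:53 UTC + 12h30m = 19:23 Solvand Republic standard time.
The standard-time date in Solvand Republic, March 13, 2032, is outside the daylight-saving period (2 April – 16 October), so Solvand Republic is on standard time, UTC+12:30.
06:53 UTC + 12h30m = 19:23 Solvand Republic.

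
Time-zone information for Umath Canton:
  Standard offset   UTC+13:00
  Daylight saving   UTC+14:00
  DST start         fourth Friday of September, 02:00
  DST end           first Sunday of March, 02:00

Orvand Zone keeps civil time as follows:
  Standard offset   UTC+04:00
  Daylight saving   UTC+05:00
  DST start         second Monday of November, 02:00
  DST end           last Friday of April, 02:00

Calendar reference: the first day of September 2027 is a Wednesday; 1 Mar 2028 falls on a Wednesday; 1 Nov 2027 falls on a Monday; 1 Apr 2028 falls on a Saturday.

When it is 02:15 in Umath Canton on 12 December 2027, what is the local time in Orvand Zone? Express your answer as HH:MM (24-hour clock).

1 September 2027 is a Wednesday, so the first Friday is September 3 and the fourth is September 24.
1 March 2028 is a Wednesday, so the first Sunday is March 5.
Daylight saving runs 24 September 2027 – 5 March 2028; 12 December 2027 is inside that window, so Umath Canton is at UTC+14:00.
02:15 Umath Canton − 14h = 12:15 UTC (rolling into the previous day, 11 December 2027).
1 November 2027 is a Monday, so the first Monday is November 1 and the second is November 8.
1 April 2028 is a Saturday, so Fridays fall on 7, 14, 21, 28; the last is April 28.
At the standard offset (UTC+04:00), 12:15 UTC + 4h = 16:15 Orvand Zone standard time.
Daylight saving runs 8 November 2027 – 28 April 2028; the standard-time date in Orvand Zone, 11 December 2027, is inside that window, so Orvand Zone is at UTC+05:00.
12:15 UTC + 5h = 17:15 Orvand Zone.

17:15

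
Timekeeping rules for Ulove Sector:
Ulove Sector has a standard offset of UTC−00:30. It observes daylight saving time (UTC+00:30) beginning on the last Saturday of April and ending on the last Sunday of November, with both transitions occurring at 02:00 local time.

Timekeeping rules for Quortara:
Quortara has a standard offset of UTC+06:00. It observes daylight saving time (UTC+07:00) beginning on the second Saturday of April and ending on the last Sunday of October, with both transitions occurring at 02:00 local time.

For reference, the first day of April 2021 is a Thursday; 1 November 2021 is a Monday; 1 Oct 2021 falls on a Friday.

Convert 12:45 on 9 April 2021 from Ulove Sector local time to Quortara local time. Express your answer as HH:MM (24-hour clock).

1 April 2021 is a Thursday, so Saturdays fall on 3, 10, 17, 24; the last is April 24.
1 November 2021 is a Monday, so Sundays fall on 7, 14, 21, 28; the last is November 28.
9 April 2021 is outside the daylight-saving period (24 April – 28 November), so Ulove Sector is on standard time, UTC−00:30.
12:45 Ulove Sector + 0h30m = 13:15 UTC.
1 April 2021 is a Thursday, so the first Saturday is April 3 and the second is April 10.
1 October 2021 is a Friday, so Sundays fall on 3, 10, 17, 24, 31; the last is October 31.
At the standard offset (UTC+06:00), 13:15 UTC + 6h = 19:15 Quortara standard time.
The standard-time date in Quortara, 9 April 2021, does not fall between 10 April and 31 October, so daylight saving is not in effect and Quortara is at UTC+06:00.
13:15 UTC + 6h = 19:15 Quortara.

19:15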